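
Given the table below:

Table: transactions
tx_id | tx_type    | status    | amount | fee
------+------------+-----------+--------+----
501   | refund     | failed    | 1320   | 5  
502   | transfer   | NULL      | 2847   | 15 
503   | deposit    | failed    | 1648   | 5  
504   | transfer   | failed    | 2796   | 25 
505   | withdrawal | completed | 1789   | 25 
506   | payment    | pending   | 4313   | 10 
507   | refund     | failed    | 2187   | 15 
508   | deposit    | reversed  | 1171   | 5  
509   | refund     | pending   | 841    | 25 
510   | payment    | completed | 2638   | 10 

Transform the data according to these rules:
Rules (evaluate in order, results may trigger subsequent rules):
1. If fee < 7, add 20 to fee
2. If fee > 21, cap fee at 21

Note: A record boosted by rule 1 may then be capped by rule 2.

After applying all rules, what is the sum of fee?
176

Step 1: Apply rule 1 to records with fee < 7
  - 3 records get bonus of 20
  - Of these, 3 records then exceed 21 and get capped
Step 2: Apply rule 2 to records with fee > 21
  - 3 records (original) are capped
Step 3: Calculate final sum = 176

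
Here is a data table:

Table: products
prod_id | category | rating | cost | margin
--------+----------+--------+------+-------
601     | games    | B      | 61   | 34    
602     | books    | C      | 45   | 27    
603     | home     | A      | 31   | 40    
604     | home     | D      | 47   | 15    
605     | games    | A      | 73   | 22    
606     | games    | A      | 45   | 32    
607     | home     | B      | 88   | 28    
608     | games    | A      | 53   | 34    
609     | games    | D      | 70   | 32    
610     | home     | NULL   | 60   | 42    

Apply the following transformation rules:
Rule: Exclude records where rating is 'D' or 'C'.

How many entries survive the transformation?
7

Step 1: Count records to exclude
  - 2 (D) + 1 (C) = 3 records
Step 2: Total records: 10
Step 3: Remaining = 10 - 3 = 7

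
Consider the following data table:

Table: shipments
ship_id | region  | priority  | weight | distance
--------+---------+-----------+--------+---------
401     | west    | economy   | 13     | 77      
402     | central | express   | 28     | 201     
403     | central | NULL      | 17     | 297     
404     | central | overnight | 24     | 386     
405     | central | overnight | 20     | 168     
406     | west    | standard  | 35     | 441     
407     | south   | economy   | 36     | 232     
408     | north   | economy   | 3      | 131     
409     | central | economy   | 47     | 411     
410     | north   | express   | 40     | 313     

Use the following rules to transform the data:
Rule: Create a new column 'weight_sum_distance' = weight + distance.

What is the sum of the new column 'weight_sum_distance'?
2920

Step 1: For each record, compute weight + distance
Example calculations:
  13 + 77 = 90
  28 + 201 = 229
  17 + 297 = 314
  ...
Step 2: Sum all derived values
Step 3: Total = 2920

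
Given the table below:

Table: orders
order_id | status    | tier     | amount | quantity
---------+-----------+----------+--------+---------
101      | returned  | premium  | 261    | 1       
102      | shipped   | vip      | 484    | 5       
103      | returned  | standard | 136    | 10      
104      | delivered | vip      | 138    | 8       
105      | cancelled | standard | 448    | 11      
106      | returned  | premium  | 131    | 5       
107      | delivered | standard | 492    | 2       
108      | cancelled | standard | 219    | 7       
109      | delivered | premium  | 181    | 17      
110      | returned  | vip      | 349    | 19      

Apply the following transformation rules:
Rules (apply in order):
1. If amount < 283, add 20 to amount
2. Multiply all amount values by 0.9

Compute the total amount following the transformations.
2663.1

Step 1: Apply Rule 1 - Add 20 to records with amount < 283
  - 6 records affected: 1066 + (6 × 20) = 1186
  - Unaffected records: 1773
  - Sum after Rule 1: 2959
Step 2: Apply Rule 2 - Multiply all by 0.9
  - 2959 × 0.9 = 2663.1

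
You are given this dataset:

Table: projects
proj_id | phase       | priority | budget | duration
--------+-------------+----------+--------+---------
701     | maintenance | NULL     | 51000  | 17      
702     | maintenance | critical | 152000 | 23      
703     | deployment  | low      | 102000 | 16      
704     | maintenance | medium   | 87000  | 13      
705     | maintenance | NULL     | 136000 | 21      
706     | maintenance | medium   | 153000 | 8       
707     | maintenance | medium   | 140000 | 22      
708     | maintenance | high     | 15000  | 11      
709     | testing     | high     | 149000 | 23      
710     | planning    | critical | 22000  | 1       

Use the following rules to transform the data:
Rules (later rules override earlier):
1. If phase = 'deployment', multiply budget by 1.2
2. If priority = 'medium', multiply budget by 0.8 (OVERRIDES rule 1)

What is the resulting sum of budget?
951400.0

Step 1: Rule 2 takes priority for records with priority = 'medium'
  - 3 records: 380000 × 0.8 = 304000.0
Step 2: Rule 1 applies to remaining records with phase = 'deployment'
  - 1 records: 102000 × 1.2 = 122400.0
Step 3: Other records unchanged: 525000
Step 4: Final sum = 304000.0 + 122400.0 + 525000 = 951400.0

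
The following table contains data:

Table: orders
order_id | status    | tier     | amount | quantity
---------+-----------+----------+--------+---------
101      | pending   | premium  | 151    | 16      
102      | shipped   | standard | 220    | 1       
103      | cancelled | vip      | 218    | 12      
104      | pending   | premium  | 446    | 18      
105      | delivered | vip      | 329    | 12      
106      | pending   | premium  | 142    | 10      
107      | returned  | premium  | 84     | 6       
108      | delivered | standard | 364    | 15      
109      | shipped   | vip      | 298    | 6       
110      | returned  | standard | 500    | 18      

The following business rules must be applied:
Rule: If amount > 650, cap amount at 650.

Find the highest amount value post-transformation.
500

Step 1: Original maximum amount = 500
Step 2: Check cap of 650 against maximum
Step 3: No records exceed the cap (max 500 <= cap 650), so no capping applies
Step 4: Maximum after transformation = 500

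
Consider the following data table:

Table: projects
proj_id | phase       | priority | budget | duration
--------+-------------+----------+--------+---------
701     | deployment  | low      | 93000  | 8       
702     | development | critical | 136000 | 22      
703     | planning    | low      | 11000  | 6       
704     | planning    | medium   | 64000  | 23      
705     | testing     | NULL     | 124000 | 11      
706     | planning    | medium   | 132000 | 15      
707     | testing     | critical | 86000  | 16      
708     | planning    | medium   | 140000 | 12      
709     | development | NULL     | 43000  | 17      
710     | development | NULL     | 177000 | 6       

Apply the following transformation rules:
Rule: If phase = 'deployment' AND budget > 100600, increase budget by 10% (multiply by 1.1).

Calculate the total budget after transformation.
1006000

Step 1: Find records where phase = 'deployment' AND budget > 100600
Step 2: 0 records match, summing to 0
Step 3: After multiplier: 0 × 1.1 = 0.0
Step 4: Unaffected records sum: 1006000
Step 5: Final sum = 0.0 + 1006000 = 1006000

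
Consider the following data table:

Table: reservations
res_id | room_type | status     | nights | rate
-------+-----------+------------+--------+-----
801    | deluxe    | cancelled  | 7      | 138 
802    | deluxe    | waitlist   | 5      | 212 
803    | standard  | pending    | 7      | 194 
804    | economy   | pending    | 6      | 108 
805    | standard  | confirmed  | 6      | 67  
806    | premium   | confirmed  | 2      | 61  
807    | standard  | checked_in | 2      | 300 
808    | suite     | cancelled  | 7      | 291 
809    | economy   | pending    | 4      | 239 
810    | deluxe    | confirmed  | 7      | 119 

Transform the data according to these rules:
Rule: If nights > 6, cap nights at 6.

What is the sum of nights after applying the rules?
49

Step 1: 4 records have nights > 6
Step 2: These records originally summed to 28
Step 3: After capping: 4 × 6 = 24
Step 4: Unaffected records sum: 25
Step 5: Final sum = 24 + 25 = 49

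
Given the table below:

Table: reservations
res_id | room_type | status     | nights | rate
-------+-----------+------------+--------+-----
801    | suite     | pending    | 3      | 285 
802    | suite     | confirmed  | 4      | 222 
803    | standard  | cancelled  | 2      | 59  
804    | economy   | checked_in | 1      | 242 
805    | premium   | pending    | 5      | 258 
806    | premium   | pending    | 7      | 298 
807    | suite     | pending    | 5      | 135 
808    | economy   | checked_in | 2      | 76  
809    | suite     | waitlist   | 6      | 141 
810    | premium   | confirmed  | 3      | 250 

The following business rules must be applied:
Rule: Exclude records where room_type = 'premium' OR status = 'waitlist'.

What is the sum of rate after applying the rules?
1019

Step 1: Find records where room_type = 'premium' OR status = 'waitlist'
Step 2: 4 records match, summing to 947
Step 3: Original sum: 1966
Step 4: Remaining sum = 1966 - 947 = 1019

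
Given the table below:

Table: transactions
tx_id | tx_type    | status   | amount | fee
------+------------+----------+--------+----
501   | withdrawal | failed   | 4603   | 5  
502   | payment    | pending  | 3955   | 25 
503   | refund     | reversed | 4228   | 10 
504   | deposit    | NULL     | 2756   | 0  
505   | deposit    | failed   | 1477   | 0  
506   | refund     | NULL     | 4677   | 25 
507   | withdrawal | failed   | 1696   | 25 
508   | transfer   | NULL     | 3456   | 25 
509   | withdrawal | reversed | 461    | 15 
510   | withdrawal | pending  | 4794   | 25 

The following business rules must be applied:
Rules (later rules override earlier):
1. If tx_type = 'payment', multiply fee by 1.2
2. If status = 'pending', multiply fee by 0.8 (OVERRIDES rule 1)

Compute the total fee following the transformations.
145.0

Step 1: Rule 2 takes priority for records with status = 'pending'
  - 2 records: 50 × 0.8 = 40.0
Step 2: Rule 1 applies to remaining records with tx_type = 'payment'
  - 0 records: 0 × 1.2 = 0.0
Step 3: Other records unchanged: 105
Step 4: Final sum = 40.0 + 0.0 + 105 = 145.0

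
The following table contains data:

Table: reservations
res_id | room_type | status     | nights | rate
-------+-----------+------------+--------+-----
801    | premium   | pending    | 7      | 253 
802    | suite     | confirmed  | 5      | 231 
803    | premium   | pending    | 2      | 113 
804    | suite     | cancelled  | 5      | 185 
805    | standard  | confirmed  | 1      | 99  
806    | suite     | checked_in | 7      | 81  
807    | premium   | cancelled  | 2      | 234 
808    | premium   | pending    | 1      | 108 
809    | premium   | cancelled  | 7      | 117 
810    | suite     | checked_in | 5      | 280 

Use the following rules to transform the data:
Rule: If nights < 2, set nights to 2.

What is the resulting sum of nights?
44

Step 1: 2 records have nights < 2
Step 2: These records originally summed to 2
Step 3: After setting to minimum: 2 × 2 = 4
Step 4: Unaffected records sum: 40
Step 5: Final sum = 4 + 40 = 44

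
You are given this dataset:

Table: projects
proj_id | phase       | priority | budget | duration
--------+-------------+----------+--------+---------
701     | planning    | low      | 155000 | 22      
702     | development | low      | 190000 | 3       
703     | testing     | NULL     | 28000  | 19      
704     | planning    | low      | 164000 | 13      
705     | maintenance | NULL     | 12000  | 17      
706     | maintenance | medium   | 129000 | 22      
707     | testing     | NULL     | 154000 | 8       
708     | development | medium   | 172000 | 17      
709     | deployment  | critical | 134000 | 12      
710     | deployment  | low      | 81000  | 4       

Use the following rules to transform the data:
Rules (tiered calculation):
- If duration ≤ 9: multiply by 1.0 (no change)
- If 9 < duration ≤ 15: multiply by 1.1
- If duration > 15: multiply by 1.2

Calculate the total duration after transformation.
158.9

Step 1: Tier 1 (duration ≤ 9): 3 records, sum = 15 × 1.0 = 15.0
Step 2: Tier 2 (9 < duration ≤ 15): 2 records, sum = 25 × 1.1 = 27.5
Step 3: Tier 3 (duration > 15): 5 records, sum = 97 × 1.2 = 116.4
Step 4: Final sum = 15.0 + 27.5 + 116.4 = 158.9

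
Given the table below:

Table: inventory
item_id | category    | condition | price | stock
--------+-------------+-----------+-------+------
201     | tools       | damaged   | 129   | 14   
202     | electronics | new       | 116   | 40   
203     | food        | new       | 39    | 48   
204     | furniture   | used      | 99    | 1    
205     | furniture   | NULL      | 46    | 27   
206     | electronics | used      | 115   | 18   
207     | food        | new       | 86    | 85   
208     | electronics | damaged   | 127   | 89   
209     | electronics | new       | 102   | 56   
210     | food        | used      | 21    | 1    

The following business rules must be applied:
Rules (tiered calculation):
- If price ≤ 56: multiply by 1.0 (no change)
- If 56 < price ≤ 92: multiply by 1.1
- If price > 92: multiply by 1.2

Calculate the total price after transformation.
1026.2

Step 1: Tier 1 (price ≤ 56): 3 records, sum = 106 × 1.0 = 106.0
Step 2: Tier 2 (56 < price ≤ 92): 1 records, sum = 86 × 1.1 = 94.6
Step 3: Tier 3 (price > 92): 6 records, sum = 688 × 1.2 = 825.6
Step 4: Final sum = 106.0 + 94.6 + 825.6 = 1026.2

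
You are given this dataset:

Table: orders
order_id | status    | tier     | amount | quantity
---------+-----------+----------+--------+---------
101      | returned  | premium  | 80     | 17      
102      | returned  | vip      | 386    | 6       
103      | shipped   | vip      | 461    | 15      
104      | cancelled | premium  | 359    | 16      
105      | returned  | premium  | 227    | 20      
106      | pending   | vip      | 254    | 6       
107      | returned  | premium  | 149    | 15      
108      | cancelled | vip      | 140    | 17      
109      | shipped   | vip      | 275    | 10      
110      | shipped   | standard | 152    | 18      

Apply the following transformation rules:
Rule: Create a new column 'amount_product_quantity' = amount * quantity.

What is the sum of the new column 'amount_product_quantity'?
32500

Step 1: For each record, compute amount * quantity
Example calculations:
  80 * 17 = 1360
  386 * 6 = 2316
  461 * 15 = 6915
  ...
Step 2: Sum all derived values
Step 3: Total = 32500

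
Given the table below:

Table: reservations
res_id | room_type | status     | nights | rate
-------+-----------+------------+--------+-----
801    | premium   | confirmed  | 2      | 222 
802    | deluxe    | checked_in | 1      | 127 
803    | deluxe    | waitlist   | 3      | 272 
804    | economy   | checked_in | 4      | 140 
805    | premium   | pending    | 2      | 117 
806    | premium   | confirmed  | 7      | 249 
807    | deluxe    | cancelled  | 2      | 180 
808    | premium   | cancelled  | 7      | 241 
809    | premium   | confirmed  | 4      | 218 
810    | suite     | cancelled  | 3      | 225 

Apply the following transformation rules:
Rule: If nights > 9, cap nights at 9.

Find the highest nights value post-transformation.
7

Step 1: Original maximum nights = 7
Step 2: Check cap of 9 against maximum
Step 3: No records exceed the cap (max 7 <= cap 9), so no capping applies
Step 4: Maximum after transformation = 7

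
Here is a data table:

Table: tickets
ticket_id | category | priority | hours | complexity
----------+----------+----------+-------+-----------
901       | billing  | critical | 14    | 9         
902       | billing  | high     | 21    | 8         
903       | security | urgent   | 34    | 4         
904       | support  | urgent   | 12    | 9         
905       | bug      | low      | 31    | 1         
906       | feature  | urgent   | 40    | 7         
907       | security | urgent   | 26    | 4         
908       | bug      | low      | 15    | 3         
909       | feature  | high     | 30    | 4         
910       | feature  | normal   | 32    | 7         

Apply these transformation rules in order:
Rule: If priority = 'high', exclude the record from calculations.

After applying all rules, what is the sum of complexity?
44

Step 1: Identify records where priority = 'high'
Step 2: The excluded records sum to 12
Step 3: Original total complexity = 56
Step 4: Remaining total = 56 - 12 = 44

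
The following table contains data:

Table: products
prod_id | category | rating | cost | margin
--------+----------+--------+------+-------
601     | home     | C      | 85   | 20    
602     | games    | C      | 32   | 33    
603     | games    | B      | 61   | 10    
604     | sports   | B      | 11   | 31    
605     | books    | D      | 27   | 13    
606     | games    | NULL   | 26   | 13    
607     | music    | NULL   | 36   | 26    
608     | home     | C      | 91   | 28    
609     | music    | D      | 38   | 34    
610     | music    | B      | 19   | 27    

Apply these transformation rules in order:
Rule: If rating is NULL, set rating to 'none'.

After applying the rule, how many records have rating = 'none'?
2

Step 1: Count records where rating IS NULL
Step 2: Found 2 records with NULL rating
Step 3: These records will have rating set to 'none'
Step 4: Records already having rating = 'none': 0
Step 5: Answer: 2 + 0 = 2 records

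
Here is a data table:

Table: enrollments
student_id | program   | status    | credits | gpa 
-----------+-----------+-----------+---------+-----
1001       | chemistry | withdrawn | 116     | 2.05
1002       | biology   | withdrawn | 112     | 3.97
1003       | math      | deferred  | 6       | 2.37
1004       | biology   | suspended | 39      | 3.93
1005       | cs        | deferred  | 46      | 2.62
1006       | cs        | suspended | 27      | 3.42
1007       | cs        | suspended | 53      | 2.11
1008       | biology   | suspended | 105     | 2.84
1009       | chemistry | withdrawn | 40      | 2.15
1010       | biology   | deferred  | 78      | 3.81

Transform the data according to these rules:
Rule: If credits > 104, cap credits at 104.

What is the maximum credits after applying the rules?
104

Step 1: Original maximum credits = 116
Step 2: Apply cap at 104
Step 3: 3 records had credits > 104 and were capped
Step 4: Maximum after transformation = 104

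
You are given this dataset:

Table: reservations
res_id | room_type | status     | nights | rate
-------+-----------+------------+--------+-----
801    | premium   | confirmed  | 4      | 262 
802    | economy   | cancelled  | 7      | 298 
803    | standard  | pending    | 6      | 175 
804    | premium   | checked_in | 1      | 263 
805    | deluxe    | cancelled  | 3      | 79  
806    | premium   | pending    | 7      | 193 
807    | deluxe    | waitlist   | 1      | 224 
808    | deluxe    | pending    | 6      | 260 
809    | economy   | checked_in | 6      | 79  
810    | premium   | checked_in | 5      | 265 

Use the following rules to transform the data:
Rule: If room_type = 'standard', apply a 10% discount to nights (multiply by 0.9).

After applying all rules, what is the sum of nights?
45.4

Step 1: Records with room_type = 'standard' have total nights = 6
Step 2: Apply multiplier: 6 × 0.9 = 5.4
Step 3: Other records total: 40
Step 4: Final sum = 5.4 + 40 = 45.4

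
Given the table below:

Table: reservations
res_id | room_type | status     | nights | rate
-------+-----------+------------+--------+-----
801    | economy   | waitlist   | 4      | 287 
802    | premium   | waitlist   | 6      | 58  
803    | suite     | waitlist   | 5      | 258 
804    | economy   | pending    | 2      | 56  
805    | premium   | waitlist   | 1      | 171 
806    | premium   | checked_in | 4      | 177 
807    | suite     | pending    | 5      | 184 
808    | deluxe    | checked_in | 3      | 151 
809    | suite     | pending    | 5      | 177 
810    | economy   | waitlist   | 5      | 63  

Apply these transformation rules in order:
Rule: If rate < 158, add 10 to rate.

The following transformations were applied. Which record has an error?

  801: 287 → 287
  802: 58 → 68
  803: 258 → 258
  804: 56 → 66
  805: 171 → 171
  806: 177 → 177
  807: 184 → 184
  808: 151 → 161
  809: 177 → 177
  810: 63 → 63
Record 810 has an error. The correct transformed value should be 73, not 63.

Step 1: Check each record against the rule
Step 2: Record 810 has rate = 63
Step 3: Since 63 < 158, the bonus should have been applied
Step 4: Correct value = 73, but claimed value = 63
Conclusion: Record 810 has the error.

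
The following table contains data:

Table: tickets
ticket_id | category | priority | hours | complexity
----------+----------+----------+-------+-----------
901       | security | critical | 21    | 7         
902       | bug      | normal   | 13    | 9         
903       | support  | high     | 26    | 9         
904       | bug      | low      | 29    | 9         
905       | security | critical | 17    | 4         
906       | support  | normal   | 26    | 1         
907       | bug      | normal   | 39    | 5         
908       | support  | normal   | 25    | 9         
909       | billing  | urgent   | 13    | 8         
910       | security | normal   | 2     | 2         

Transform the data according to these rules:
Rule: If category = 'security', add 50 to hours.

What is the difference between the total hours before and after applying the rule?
150

Step 1: Original sum of hours = 211
Step 2: 3 records have category = 'security'
Step 3: Each affected record changes by 50
Step 4: Total change = 3 × 50 = 150
Step 5: New sum = 211 + 150 = 361
Step 6: Difference = |361 - 211| = 150
        (Sum increased by 150)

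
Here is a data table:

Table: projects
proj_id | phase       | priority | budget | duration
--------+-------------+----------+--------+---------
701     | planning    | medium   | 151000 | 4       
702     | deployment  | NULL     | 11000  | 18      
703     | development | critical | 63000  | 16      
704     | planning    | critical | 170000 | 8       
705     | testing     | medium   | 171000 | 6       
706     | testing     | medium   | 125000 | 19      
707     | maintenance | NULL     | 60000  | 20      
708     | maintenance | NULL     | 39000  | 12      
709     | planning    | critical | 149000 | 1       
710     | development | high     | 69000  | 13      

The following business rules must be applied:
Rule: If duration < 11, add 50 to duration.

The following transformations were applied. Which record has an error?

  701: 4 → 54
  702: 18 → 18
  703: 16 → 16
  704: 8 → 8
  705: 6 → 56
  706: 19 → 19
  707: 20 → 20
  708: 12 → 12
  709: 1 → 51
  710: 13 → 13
Record 704 has an error. The correct transformed value should be 58, not 8.

Step 1: Check each record against the rule
Step 2: Record 704 has duration = 8
Step 3: Since 8 < 11, the bonus should have been applied
Step 4: Correct value = 58, but claimed value = 8
Conclusion: Record 704 has the error.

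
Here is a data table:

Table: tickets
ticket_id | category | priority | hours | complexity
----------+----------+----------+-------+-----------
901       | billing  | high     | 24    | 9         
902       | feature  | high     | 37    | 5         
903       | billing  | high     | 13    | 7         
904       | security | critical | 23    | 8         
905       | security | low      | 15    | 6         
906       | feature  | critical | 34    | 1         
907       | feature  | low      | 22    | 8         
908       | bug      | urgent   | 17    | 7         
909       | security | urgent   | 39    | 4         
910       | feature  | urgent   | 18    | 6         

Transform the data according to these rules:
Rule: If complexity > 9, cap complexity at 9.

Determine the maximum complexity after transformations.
9

Step 1: Original maximum complexity = 9
Step 2: Check cap of 9 against maximum
Step 3: No records exceed the cap (max 9 <= cap 9), so no capping applies
Step 4: Maximum after transformation = 9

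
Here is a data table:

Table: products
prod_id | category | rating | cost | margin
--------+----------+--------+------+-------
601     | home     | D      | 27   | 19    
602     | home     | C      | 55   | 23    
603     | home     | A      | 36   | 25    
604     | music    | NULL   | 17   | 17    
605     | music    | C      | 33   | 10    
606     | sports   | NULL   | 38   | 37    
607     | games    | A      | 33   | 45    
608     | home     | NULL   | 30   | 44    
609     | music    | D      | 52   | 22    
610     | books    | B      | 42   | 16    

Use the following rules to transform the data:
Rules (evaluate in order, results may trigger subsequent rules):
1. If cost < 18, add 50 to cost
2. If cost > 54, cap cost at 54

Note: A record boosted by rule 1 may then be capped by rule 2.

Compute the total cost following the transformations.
399

Step 1: Apply rule 1 to records with cost < 18
  - 1 records get bonus of 50
  - Of these, 1 records then exceed 54 and get capped
Step 2: Apply rule 2 to records with cost > 54
  - 1 records (original) are capped
Step 3: Calculate final sum = 399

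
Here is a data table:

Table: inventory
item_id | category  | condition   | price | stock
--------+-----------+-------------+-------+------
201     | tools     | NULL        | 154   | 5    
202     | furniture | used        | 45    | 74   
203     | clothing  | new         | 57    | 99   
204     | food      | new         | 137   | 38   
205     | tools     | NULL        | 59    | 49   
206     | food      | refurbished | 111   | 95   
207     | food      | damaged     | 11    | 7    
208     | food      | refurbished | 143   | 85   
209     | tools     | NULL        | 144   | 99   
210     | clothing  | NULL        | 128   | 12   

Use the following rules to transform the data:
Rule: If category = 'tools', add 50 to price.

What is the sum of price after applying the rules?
1139

Step 1: Count records where category = 'tools': 3
Step 2: Total bonus added: 3 × 50 = 150
Step 3: Original sum of price: 989
Step 4: Final sum = 989 + 150 = 1139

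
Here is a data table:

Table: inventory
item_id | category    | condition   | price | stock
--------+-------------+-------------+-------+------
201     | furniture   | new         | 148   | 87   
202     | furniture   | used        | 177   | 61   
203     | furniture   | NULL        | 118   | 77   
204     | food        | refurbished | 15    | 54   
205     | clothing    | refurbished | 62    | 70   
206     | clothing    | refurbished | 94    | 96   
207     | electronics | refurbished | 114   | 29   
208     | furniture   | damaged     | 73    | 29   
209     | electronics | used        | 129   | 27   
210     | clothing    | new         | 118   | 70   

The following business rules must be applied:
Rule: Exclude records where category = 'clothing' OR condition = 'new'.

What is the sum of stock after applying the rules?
277

Step 1: Find records where category = 'clothing' OR condition = 'new'
Step 2: 4 records match, summing to 323
Step 3: Original sum: 600
Step 4: Remaining sum = 600 - 323 = 277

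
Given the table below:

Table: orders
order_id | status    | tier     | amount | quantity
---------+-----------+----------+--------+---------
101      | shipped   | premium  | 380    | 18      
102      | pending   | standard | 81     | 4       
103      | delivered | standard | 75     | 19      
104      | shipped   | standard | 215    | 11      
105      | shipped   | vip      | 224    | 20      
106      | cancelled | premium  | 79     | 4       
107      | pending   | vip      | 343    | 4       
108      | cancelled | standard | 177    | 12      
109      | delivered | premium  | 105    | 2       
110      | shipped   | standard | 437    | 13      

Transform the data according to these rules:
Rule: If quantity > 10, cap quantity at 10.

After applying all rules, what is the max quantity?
10

Step 1: Original maximum quantity = 20
Step 2: Apply cap at 10
Step 3: 6 records had quantity > 10 and were capped
Step 4: Maximum after transformation = 10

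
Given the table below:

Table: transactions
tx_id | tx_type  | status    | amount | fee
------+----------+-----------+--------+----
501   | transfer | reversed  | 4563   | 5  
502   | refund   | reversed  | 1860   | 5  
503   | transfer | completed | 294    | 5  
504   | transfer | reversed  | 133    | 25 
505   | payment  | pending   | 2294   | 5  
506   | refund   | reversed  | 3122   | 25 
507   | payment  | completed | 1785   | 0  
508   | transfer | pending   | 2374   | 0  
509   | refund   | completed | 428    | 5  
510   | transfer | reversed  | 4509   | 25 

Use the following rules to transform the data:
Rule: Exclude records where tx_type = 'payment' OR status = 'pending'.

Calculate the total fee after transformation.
95

Step 1: Find records where tx_type = 'payment' OR status = 'pending'
Step 2: 3 records match, summing to 5
Step 3: Original sum: 100
Step 4: Remaining sum = 100 - 5 = 95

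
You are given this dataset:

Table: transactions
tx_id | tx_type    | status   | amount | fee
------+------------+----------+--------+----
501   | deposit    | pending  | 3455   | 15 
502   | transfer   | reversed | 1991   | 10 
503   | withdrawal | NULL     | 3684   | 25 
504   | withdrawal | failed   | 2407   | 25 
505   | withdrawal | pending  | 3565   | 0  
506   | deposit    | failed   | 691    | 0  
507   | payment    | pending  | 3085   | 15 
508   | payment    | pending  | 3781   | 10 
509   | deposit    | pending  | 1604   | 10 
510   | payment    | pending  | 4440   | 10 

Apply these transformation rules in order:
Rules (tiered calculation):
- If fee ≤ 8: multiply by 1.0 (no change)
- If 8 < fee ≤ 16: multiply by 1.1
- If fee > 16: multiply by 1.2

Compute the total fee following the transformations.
137.0

Step 1: Tier 1 (fee ≤ 8): 2 records, sum = 0 × 1.0 = 0.0
Step 2: Tier 2 (8 < fee ≤ 16): 6 records, sum = 70 × 1.1 = 77.0
Step 3: Tier 3 (fee > 16): 2 records, sum = 50 × 1.2 = 60.0
Step 4: Final sum = 0.0 + 77.0 + 60.0 = 137.0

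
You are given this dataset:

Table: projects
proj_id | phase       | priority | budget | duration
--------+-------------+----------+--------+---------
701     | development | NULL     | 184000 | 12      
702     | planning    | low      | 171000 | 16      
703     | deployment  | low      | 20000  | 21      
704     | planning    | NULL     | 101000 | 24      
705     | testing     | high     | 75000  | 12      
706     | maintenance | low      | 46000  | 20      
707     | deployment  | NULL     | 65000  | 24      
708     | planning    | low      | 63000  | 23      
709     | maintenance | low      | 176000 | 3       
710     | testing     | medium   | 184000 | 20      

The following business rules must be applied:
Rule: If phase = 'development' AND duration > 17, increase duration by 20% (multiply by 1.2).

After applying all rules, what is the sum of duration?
175

Step 1: Find records where phase = 'development' AND duration > 17
Step 2: 0 records match, summing to 0
Step 3: After multiplier: 0 × 1.2 = 0.0
Step 4: Unaffected records sum: 175
Step 5: Final sum = 0.0 + 175 = 175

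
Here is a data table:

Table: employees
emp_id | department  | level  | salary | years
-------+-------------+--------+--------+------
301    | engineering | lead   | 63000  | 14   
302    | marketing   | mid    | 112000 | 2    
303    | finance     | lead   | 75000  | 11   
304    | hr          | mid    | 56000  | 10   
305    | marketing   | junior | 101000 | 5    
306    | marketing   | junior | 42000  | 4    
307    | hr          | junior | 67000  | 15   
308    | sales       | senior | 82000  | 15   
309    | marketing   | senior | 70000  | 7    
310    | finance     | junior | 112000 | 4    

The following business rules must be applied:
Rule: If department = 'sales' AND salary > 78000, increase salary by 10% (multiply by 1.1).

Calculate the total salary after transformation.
788200.0

Step 1: Find records where department = 'sales' AND salary > 78000
Step 2: 1 records match, summing to 82000
Step 3: After multiplier: 82000 × 1.1 = 90200.0
Step 4: Unaffected records sum: 698000
Step 5: Final sum = 90200.0 + 698000 = 788200.0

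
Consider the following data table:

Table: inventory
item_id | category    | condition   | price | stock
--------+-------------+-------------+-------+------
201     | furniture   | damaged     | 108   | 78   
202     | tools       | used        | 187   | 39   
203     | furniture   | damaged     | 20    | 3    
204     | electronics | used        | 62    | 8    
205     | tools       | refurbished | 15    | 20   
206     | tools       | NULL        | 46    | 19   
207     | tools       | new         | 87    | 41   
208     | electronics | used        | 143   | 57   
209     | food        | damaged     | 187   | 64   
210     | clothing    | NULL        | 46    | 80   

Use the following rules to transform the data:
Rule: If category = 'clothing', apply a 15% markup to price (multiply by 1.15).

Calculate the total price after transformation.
907.9

Step 1: Records with category = 'clothing' have total price = 46
Step 2: Apply multiplier: 46 × 1.15 = 52.9
Step 3: Other records total: 855
Step 4: Final sum = 52.9 + 855 = 907.9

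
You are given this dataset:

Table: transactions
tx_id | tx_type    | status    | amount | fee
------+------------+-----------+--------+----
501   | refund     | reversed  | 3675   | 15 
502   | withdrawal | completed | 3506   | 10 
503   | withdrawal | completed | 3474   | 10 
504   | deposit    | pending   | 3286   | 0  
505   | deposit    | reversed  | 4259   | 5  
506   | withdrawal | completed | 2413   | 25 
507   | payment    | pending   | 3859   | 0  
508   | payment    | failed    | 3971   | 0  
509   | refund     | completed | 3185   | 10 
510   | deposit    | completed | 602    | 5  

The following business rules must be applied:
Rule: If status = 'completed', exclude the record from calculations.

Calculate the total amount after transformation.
19050

Step 1: Identify records where status = 'completed'
Step 2: The excluded records sum to 13180
Step 3: Original total amount = 32230
Step 4: Remaining total = 32230 - 13180 = 19050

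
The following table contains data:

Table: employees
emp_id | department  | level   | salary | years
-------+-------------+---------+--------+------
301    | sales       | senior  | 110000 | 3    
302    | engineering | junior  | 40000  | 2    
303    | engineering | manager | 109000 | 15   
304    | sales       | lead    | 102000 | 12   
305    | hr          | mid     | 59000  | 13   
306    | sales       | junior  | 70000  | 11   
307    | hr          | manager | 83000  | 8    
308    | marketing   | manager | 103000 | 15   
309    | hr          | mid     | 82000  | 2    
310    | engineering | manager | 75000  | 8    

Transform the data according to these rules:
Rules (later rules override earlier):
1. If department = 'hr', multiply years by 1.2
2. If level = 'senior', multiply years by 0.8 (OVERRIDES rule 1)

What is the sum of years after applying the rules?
93.0

Step 1: Rule 2 takes priority for records with level = 'senior'
  - 1 records: 3 × 0.8 = 2.4
Step 2: Rule 1 applies to remaining records with department = 'hr'
  - 3 records: 23 × 1.2 = 27.6
Step 3: Other records unchanged: 63
Step 4: Final sum = 2.4 + 27.6 + 63 = 93.0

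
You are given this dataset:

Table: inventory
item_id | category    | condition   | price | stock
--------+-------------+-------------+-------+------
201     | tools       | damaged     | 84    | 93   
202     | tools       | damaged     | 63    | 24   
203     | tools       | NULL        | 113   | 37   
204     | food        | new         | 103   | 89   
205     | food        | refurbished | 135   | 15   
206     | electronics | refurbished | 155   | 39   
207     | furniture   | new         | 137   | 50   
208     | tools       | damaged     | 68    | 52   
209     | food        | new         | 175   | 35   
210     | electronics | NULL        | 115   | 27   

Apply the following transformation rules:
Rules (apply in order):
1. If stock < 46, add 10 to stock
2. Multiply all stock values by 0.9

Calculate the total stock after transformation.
468.9

Step 1: Apply Rule 1 - Add 10 to records with stock < 46
  - 6 records affected: 177 + (6 × 10) = 237
  - Unaffected records: 284
  - Sum after Rule 1: 521
Step 2: Apply Rule 2 - Multiply all by 0.9
  - 521 × 0.9 = 468.9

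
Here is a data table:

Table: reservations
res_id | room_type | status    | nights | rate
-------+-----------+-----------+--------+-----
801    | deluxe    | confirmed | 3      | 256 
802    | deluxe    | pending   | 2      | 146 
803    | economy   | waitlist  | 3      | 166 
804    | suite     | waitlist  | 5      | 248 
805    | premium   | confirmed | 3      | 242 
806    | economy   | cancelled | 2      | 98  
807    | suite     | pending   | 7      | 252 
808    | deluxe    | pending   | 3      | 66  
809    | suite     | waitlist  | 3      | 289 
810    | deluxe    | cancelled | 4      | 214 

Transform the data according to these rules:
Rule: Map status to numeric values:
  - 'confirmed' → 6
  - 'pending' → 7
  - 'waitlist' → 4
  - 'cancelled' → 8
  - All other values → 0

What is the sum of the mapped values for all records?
61

Step 1: Apply mapping to each record
Step 2: Count by status:
  'confirmed': 2 records × 6 = 12
  'pending': 3 records × 7 = 21
  'waitlist': 3 records × 4 = 12
  'cancelled': 2 records × 8 = 16
Step 3: Sum all mapped values = 61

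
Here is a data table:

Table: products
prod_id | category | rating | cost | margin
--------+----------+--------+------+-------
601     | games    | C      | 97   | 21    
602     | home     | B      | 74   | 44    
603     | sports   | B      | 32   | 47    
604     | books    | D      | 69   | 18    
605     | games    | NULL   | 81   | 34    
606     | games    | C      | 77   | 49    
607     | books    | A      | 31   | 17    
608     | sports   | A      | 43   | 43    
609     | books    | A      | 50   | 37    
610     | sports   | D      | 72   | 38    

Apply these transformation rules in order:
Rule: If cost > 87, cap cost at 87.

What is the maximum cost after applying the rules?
87

Step 1: Original maximum cost = 97
Step 2: Apply cap at 87
Step 3: 1 records had cost > 87 and were capped
Step 4: Maximum after transformation = 87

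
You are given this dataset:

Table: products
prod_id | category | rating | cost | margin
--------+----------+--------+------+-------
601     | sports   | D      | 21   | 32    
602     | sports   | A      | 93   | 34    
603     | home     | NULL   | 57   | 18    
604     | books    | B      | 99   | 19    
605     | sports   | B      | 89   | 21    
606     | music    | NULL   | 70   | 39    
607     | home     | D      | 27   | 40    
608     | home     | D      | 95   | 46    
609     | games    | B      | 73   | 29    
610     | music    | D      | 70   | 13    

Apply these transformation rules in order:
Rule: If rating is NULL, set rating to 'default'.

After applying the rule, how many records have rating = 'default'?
2

Step 1: Count records where rating IS NULL
Step 2: Found 2 records with NULL rating
Step 3: These records will have rating set to 'default'
Step 4: Records already having rating = 'default': 0
Step 5: Answer: 2 + 0 = 2 records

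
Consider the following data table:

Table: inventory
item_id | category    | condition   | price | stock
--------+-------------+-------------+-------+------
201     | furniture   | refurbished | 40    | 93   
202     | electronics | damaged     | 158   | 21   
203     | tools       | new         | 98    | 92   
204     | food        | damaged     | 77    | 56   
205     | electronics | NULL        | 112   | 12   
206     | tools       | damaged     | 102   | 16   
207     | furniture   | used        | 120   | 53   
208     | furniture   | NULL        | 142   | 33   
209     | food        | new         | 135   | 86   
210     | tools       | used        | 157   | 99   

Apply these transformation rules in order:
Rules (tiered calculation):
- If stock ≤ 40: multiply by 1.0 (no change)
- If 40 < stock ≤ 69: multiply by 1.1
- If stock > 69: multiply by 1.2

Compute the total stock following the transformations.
645.9

Step 1: Tier 1 (stock ≤ 40): 4 records, sum = 82 × 1.0 = 82.0
Step 2: Tier 2 (40 < stock ≤ 69): 2 records, sum = 109 × 1.1 = 119.9
Step 3: Tier 3 (stock > 69): 4 records, sum = 370 × 1.2 = 444.0
Step 4: Final sum = 82.0 + 119.9 + 444.0 = 645.9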